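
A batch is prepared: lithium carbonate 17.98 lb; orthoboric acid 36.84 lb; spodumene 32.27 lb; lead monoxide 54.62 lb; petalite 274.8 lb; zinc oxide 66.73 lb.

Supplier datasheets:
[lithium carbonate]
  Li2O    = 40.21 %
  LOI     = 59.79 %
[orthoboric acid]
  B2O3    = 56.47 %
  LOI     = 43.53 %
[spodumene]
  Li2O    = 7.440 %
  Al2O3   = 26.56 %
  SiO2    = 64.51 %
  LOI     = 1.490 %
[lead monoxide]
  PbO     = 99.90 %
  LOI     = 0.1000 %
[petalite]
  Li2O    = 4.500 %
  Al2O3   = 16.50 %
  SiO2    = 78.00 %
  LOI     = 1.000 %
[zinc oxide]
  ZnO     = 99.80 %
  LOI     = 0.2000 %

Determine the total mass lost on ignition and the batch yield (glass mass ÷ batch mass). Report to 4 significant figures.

The intermediate values are displayed rounded to 4 significant figures when written out; every computation carries full precision throughout; a single rounding completes each reported figure — all derived quantities, which include glass mass, the six compositions, totals, LOI, yield, are carried at full float precision, as written in the problem or answer text, from the batch weights for 453.0 lb of glass.
Loss on ignition, line by line:
  lithium carbonate: 17.98 × 0.5979 = 10.75 lb
  orthoboric acid: 36.84 × 0.4353 = 16.04 lb
  spodumene: 32.27 × 0.01490 = 0.4808 lb
  lead monoxide: 54.62 × 0.001000 = 0.05462 lb
  petalite: 274.8 × 0.01000 = 2.748 lb
  zinc oxide: 66.73 × 0.002000 = 0.1335 lb
Total LOI = 30.20 lb
Glass = batch − LOI = 483.2 − 30.20 = 453.0 lb

LOI loss = 30.20 lb; glass = 453.0 lb; yield = 93.75%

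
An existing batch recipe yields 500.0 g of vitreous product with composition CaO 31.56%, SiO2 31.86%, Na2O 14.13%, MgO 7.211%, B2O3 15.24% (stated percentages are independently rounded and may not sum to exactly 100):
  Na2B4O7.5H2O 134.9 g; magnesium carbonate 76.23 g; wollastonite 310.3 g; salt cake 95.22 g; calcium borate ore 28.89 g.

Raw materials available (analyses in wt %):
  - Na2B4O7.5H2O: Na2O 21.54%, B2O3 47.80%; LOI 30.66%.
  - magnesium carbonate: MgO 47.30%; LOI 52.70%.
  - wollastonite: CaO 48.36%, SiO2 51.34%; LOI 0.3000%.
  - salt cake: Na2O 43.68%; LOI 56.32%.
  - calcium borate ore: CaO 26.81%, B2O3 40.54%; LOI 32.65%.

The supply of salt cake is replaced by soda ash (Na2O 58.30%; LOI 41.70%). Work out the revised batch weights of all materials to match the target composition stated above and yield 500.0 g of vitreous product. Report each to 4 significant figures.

Working values are displayed with 4-significant-figure rounding when written out; every computation runs at exact precision in all steps — each reported result carries a single rounding — derived quantities (the five compositions, the totals, ignition loss, glass mass, yield) are rebuilt at exact precision starting from the weights on 500.0 g of glass exactly as shown in either problem or answer.
The oxide mass targets at 500.0 g vitreous product:
  CaO: 31.56% × 500.0 = 157.8 g
  SiO2: 31.86% × 500.0 = 159.3 g
  Na2O: 14.13% × 500.0 = 70.65 g
  MgO: 7.211% × 500.0 = 36.06 g
  B2O3: 15.24% × 500.0 = 76.20 g
Mass-balance tally per oxide with the batch weights as given, on the stated basis (sums match the target masses exact up to rounding of places):
  CaO: 310.3·0.4836 + 28.89·0.2681 = 157.8 g (target 157.8 g)
  SiO2: 310.3·0.5134 = 159.3 g (target 159.3 g)
  Na2O: 134.9·0.2154 + 71.34·0.5830 = 70.65 g (target 70.65 g)
  MgO: 76.23·0.4730 = 36.06 g (target 36.06 g)
  B2O3: 134.9·0.4780 + 28.89·0.4054 = 76.19 g (target 76.20 g)
Glass mass check: total batch − LOI = 500.0 g (the Σ of target masses is 500.0 g; against the stated basis, 500.0 g — any gap is answer rounding).
Summing the batch: Σ batch = 621.7 g; loss to ignition Σ batch·LOI = 121.6 g; yield, glass over the total, = 80.43%.

Revised batch per 500.0 g vitreous product:
  Na2B4O7.5H2O: 134.9 g
  magnesium carbonate: 76.23 g
  wollastonite: 310.3 g
  soda ash: 71.34 g
  calcium borate ore: 28.89 g
Total batch = 621.7 g; LOI loss = 121.6 g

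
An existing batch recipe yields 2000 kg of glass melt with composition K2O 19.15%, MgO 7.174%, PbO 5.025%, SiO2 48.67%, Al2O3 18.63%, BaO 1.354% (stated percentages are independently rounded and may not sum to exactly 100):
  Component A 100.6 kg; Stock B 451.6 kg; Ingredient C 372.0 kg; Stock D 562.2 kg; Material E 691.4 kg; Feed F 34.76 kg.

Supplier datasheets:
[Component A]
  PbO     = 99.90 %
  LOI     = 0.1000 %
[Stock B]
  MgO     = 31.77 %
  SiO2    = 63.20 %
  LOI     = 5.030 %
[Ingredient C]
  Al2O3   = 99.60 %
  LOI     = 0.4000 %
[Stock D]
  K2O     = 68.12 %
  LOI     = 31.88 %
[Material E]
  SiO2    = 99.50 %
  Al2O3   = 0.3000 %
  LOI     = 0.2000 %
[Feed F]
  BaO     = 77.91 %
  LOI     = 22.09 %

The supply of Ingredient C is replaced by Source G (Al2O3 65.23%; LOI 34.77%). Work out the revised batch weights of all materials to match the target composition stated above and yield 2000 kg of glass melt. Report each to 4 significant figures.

Every computation runs at exact precision at each step; mid-chain values are displayed, with 4-significant-digit rounding, within the worked lines — each reported value is rounded only once; derived quantities are rebuilt from the batch weights for 2000 kg of glass in full float precision (the six compositions, net glass mass, ignition loss, the totals, yield) as given in the problem or the answer.
Target oxide masses per 2000 kg glass melt:
  K2O: 19.15% × 2000 = 383.0 kg
  MgO: 7.174% × 2000 = 143.5 kg
  PbO: 5.025% × 2000 = 100.5 kg
  SiO2: 48.67% × 2000 = 973.4 kg
  Al2O3: 18.63% × 2000 = 372.6 kg
  BaO: 1.354% × 2000 = 27.08 kg
Oxide-by-oxide audit on the weights just shown, at the basis given (delivered sums recover each target inside rounding margins):
  K2O: 562.2·0.6812 = 383.0 kg (target 383.0 kg)
  MgO: 451.6·0.3177 = 143.5 kg (target 143.5 kg)
  PbO: 100.6·0.9990 = 100.5 kg (target 100.5 kg)
  SiO2: 451.6·0.6320 + 691.4·0.9950 = 973.4 kg (target 973.4 kg)
  Al2O3: 568.0·0.6523 + 691.4·0.003000 = 372.6 kg (target 372.6 kg)
  BaO: 34.76·0.7791 = 27.08 kg (target 27.08 kg)
Glass-mass closure: batch Σ − ignition loss = 2000 kg (summing oxide targets gives 2000 kg; with the basis standing at 2000 kg — gaps are rounding artifacts).
Total batch = Σ batch = 2409 kg; the LOI term Σ batch·LOI equals 408.6 kg; the yield ratio, glass ÷ batch: 83.04%.

Revised batch per 2000 kg glass melt:
  Component A: 100.6 kg
  Stock B: 451.6 kg
  Source G: 568.0 kg
  Stock D: 562.2 kg
  Material E: 691.4 kg
  Feed F: 34.76 kg
Total batch = 2409 kg; LOI loss = 408.6 kg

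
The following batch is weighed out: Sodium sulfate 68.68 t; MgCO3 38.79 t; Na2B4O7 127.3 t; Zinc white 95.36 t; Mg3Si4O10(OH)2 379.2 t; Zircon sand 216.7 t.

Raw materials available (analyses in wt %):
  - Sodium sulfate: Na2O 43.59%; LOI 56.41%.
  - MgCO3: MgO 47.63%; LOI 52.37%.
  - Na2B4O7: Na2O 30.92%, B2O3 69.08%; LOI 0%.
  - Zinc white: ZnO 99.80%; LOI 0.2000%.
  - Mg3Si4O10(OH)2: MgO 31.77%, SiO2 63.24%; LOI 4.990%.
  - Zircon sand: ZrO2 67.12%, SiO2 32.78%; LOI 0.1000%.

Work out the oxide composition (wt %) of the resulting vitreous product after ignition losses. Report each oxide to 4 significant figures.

Glass mass = 847.6 t (batch 926.0 − LOI 78.39).
Composition: Na2O 8.175%, B2O3 10.37%, MgO 16.39%, ZrO2 17.16%, ZnO 11.23%, SiO2 36.67%

Working values are displayed rounded to four significant digits on the page. The working math keeps full precision all the way through — each reported figure is rounded a single time — derived quantities, which include glass mass, totals, LOI, the yield, the six compositions, are recomputed in full float precision, as they appear in the question or the answer, using the weight values on 847.6 t of glass.
Per-oxide mass from batch:
  Na2O: 68.68·0.4359 + 127.3·0.3092 = 69.30 t
  B2O3: 127.3·0.6908 = 87.94 t
  MgO: 38.79·0.4763 + 379.2·0.3177 = 138.9 t
  ZrO2: 216.7·0.6712 = 145.4 t
  ZnO: 95.36·0.9980 = 95.17 t
  SiO2: 379.2·0.6324 + 216.7·0.3278 = 310.8 t
LOI: 68.68·0.5641 + 38.79·0.5237 + 95.36·0.002000 + 379.2·0.04990 + 216.7·0.001000 = 78.39 t
Resulting glass, batch − LOI: 926.0 − 78.39 = 847.6 t (the oxide masses sum to this)
wt % = oxide mass / glass mass × 100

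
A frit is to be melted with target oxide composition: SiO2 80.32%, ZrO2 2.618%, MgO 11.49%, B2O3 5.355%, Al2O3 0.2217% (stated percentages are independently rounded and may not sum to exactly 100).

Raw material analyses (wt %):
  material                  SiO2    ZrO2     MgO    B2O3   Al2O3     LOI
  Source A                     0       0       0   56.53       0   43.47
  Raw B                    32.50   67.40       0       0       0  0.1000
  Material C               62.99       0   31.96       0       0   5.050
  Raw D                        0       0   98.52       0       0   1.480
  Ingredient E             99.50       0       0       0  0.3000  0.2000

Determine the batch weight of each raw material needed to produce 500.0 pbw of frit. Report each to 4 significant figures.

The intermediate values appear rounded to four significant figures alongside each step. The working math runs at exact precision in every operation; each reported result is rounded a single time — all derived quantities are computed from the batch weights on 500.0 pbw of glass at full float precision (the totals, glass mass, the five compositions, yield, LOI) as given in problem or answer.
Oxide mass targets, per 500.0 pbw frit:
  SiO2: 80.32% × 500.0 = 401.6 pbw
  ZrO2: 2.618% × 500.0 = 13.09 pbw
  MgO: 11.49% × 500.0 = 57.45 pbw
  B2O3: 5.355% × 500.0 = 26.78 pbw
  Al2O3: 0.2217% × 500.0 = 1.108 pbw
Mass-balance tally per oxide from the weights as reported, per the basis as stated (sums match the target masses once rounding is allowed for):
  SiO2: 19.42·0.3250 + 43.87·0.6299 + 369.5·0.9950 = 401.6 pbw (target 401.6 pbw)
  ZrO2: 19.42·0.6740 = 13.09 pbw (target 13.09 pbw)
  MgO: 43.87·0.3196 + 44.08·0.9852 = 57.45 pbw (target 57.45 pbw)
  B2O3: 47.36·0.5653 = 26.77 pbw (target 26.78 pbw)
  Al2O3: 369.5·0.003000 = 1.109 pbw (target 1.108 pbw)
Auditing the glass mass value: batch Σ − ignition loss = 500.0 pbw (targets for the oxides total 500.0 pbw; the stated basis being 500.0 pbw — deltas are rounding alone).
Summing the batch: Σ batch = 524.2 pbw; the LOI term Σ batch·LOI equals 24.21 pbw; yield = glass ÷ total batch = 95.38%.

Batch per 500.0 pbw frit:
  Source A: 47.36 pbw
  Raw B: 19.42 pbw
  Material C: 43.87 pbw
  Raw D: 44.08 pbw
  Ingredient E: 369.5 pbw
Total batch = 524.2 pbw; LOI loss = 24.21 pbw; yield = 95.38%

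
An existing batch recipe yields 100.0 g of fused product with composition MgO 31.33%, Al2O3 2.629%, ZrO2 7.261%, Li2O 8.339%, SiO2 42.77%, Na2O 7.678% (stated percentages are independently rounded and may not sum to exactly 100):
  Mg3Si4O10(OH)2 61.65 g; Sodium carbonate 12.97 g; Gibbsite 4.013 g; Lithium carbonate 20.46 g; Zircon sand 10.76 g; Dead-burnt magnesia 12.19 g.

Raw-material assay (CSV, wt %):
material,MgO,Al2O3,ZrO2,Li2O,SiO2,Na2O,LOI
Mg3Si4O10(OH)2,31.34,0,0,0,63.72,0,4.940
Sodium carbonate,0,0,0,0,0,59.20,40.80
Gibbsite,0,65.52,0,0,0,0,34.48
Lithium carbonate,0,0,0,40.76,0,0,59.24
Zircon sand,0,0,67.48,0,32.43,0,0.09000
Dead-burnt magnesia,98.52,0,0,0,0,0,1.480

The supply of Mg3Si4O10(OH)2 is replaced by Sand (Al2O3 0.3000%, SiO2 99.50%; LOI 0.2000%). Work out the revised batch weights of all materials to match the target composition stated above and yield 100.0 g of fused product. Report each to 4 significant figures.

Revised batch per 100.0 g fused product:
  Sand: 39.48 g
  Sodium carbonate: 12.97 g
  Gibbsite: 3.832 g
  Lithium carbonate: 20.46 g
  Zircon sand: 10.76 g
  Dead-burnt magnesia: 31.80 g
Total batch = 119.3 g; LOI loss = 19.29 g

Every computation holds exact precision throughout — intermediates are printed rounded to four significant figures between the steps — exactly one rounding is applied to every reported result — the derived quantities (LOI, six oxide percentages, glass mass, the totals, the yield) are recomputed using the weight values for 100.0 g of glass at full precision, exactly as printed in the problem or the answer.
Target masses of each oxide per 100.0 g fused product:
  MgO: 31.33% × 100.0 = 31.33 g
  Al2O3: 2.629% × 100.0 = 2.629 g
  ZrO2: 7.261% × 100.0 = 7.261 g
  Li2O: 8.339% × 100.0 = 8.339 g
  SiO2: 42.77% × 100.0 = 42.77 g
  Na2O: 7.678% × 100.0 = 7.678 g
Mass-balance tally per oxide with the batch weights as given, on the stated basis (target by target, the sums agree net of answer rounding effects):
  MgO: 31.80·0.9852 = 31.33 g (target 31.33 g)
  Al2O3: 39.48·0.003000 + 3.832·0.6552 = 2.629 g (target 2.629 g)
  ZrO2: 10.76·0.6748 = 7.261 g (target 7.261 g)
  Li2O: 20.46·0.4076 = 8.339 g (target 8.339 g)
  SiO2: 39.48·0.9950 + 10.76·0.3243 = 42.77 g (target 42.77 g)
  Na2O: 12.97·0.5920 = 7.678 g (target 7.678 g)
Auditing the glass mass value: batch total minus LOI = 100.0 g (summing oxide targets gives 100.0 g; the stated basis being 100.0 g — any gap is answer rounding).
Summing the batch: Σ batch = 119.3 g; ignition loss, Σ(batch × LOI) = 19.29 g; yield: glass divided by total = 83.83%.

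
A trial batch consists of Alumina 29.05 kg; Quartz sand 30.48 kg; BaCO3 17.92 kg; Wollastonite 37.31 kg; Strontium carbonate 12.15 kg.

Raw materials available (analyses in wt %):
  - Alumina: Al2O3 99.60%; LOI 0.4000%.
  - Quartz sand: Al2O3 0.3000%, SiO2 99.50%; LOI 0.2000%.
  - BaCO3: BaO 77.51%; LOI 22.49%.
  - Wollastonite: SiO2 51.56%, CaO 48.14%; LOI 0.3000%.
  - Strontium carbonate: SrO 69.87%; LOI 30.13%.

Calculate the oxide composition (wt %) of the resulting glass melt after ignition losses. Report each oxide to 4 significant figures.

The whole derivation maintains full float precision at all times — the intermediate values appear rounded to 4 significant digits as written — every reported figure is rounded a single time — all derived quantities (the yield, glass mass, five oxide percentages, the totals, ignition loss) are recomputed in exact precision starting from the weights on 118.9 kg of glass as given in either problem or answer.
Oxide masses out of the charge:
  SrO: 12.15·0.6987 = 8.489 kg
  Al2O3: 29.05·0.9960 + 30.48·0.003000 = 29.03 kg
  BaO: 17.92·0.7751 = 13.89 kg
  SiO2: 30.48·0.9950 + 37.31·0.5156 = 49.56 kg
  CaO: 37.31·0.4814 = 17.96 kg
LOI: 29.05·0.004000 + 30.48·0.002000 + 17.92·0.2249 + 37.31·0.003000 + 12.15·0.3013 = 7.980 kg
batch − LOI leaves glass = 126.9 − 7.980 = 118.9 kg (= Σ oxide masses)
each wt % is 100 × oxide ÷ glass

Glass mass = 118.9 kg (batch 126.9 − LOI 7.980).
Composition: SrO 7.138%, Al2O3 24.41%, BaO 11.68%, SiO2 41.68%, CaO 15.10%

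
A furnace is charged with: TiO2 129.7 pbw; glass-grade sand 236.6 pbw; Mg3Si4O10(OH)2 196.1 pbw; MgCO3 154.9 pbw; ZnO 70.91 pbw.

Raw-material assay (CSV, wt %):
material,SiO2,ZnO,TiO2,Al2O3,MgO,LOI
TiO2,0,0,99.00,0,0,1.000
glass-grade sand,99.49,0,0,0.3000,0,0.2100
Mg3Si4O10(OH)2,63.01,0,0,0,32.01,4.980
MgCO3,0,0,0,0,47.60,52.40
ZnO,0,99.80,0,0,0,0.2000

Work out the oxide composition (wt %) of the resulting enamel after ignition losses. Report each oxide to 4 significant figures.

Glass mass = 695.3 pbw (batch 788.2 − LOI 92.87).
Composition: SiO2 51.62%, ZnO 10.18%, TiO2 18.47%, Al2O3 0.1021%, MgO 19.63%

The working math holds full float precision all the way through — the intermediate values are displayed rounded off to 4 significant figures as written. Each reported result is rounded only once; the derived quantities, which include ignition loss, the yield, net glass mass, the five compositions, totals, are re-derived in exact precision, as given in question or answer, from the batch weights at 695.3 pbw of glass.
Oxide-by-oxide delivered mass:
  SiO2: 236.6·0.9949 + 196.1·0.6301 = 359.0 pbw
  ZnO: 70.91·0.9980 = 70.77 pbw
  TiO2: 129.7·0.9900 = 128.4 pbw
  Al2O3: 236.6·0.003000 = 0.7098 pbw
  MgO: 196.1·0.3201 + 154.9·0.4760 = 136.5 pbw
LOI: 129.7·0.01000 + 236.6·0.002100 + 196.1·0.04980 + 154.9·0.5240 + 70.91·0.002000 = 92.87 pbw
Net of LOI, the glass mass = 788.2 − 92.87 = 695.3 pbw (= the summed oxide contributions)
each wt % is 100 × oxide ÷ glass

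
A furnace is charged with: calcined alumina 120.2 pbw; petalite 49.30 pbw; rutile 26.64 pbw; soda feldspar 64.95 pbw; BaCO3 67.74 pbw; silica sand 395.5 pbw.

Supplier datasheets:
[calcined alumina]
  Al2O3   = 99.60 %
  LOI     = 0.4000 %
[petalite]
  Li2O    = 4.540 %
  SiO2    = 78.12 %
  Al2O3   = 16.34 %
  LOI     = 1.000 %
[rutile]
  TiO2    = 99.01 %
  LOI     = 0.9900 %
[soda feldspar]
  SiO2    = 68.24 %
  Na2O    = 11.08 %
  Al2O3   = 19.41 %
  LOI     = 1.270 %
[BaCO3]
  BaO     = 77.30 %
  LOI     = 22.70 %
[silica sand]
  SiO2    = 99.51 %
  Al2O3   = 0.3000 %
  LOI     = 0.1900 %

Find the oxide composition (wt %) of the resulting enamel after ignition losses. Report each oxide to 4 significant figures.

Glass mass = 706.1 pbw (batch 724.3 − LOI 18.19).
Composition: BaO 7.415%, Li2O 0.3170%, TiO2 3.735%, SiO2 67.47%, Na2O 1.019%, Al2O3 20.05%

The whole derivation keeps exact precision in every operation — mid-chain values are printed rounded off to 4 significant figures within the worked lines; exactly one rounding is applied to each reported value. All derived quantities, which include net glass mass, the totals, the six compositions, the yield, LOI, are re-derived in exact precision, as set out in question or answer, using the weight values per 706.1 pbw of glass.
Oxide masses out of the charge:
  BaO: 67.74·0.7730 = 52.36 pbw
  Li2O: 49.30·0.04540 = 2.238 pbw
  TiO2: 26.64·0.9901 = 26.38 pbw
  SiO2: 49.30·0.7812 + 64.95·0.6824 + 395.5·0.9951 = 476.4 pbw
  Na2O: 64.95·0.1108 = 7.196 pbw
  Al2O3: 120.2·0.9960 + 49.30·0.1634 + 64.95·0.1941 + 395.5·0.003000 = 141.6 pbw
LOI: 120.2·0.004000 + 49.30·0.01000 + 26.64·0.009900 + 64.95·0.01270 + 67.74·0.2270 + 395.5·0.001900 = 18.19 pbw
The glass mass, total less LOI, = 724.3 − 18.19 = 706.1 pbw (the oxide masses sum to this)
each wt % is 100 × oxide ÷ glass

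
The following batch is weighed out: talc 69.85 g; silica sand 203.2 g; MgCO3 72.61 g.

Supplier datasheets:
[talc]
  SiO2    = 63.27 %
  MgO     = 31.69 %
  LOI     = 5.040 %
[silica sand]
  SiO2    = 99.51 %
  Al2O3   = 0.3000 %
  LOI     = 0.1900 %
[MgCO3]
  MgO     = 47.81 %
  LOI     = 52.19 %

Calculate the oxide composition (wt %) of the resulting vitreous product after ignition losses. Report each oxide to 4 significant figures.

The working math maintains full precision at all times; rounding to 4 significant figures applies to each mid-chain value as shown. Every reported figure is rounded a single time; all derived quantities are recomputed using the weight values for 303.9 g of glass in full float precision (the three compositions, the yield, glass mass, the totals, LOI), as written in the problem or answer text.
Mass of each oxide from the mix:
  SiO2: 69.85·0.6327 + 203.2·0.9951 = 246.4 g
  MgO: 69.85·0.3169 + 72.61·0.4781 = 56.85 g
  Al2O3: 203.2·0.003000 = 0.6096 g
LOI: 69.85·0.05040 + 203.2·0.001900 + 72.61·0.5219 = 41.80 g
Glass mass = batch − LOI = 345.7 − 41.80 = 303.9 g (= Σ oxide masses)
oxide / glass × 100 gives the wt %

Glass mass = 303.9 g (batch 345.7 − LOI 41.80).
Composition: SiO2 81.09%, MgO 18.71%, Al2O3 0.2006%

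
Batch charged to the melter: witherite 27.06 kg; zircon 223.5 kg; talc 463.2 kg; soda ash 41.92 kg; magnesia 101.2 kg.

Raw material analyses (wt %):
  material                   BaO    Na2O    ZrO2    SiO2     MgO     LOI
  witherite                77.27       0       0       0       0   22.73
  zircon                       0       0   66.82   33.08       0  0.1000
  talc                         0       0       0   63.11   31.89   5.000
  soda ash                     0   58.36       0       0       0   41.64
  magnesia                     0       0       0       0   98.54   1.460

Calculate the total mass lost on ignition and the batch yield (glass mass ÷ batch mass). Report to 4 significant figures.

Every computation maintains full precision all the way through — the intermediate values are displayed rounded off to 4 significant digits when written out. Each reported value includes exactly one rounding — all derived quantities, including the totals, yield, net glass mass, the five compositions, LOI, are carried starting from the weights at 808.4 kg of glass in full float precision, exactly as shown in question or answer.
Each material's LOI contribution:
  witherite: 27.06 × 0.2273 = 6.151 kg
  zircon: 223.5 × 0.001000 = 0.2235 kg
  talc: 463.2 × 0.05000 = 23.16 kg
  soda ash: 41.92 × 0.4164 = 17.46 kg
  magnesia: 101.2 × 0.01460 = 1.478 kg
Total LOI = 48.47 kg
Glass = batch − LOI = 856.9 − 48.47 = 808.4 kg

LOI loss = 48.47 kg; glass = 808.4 kg; yield = 94.34%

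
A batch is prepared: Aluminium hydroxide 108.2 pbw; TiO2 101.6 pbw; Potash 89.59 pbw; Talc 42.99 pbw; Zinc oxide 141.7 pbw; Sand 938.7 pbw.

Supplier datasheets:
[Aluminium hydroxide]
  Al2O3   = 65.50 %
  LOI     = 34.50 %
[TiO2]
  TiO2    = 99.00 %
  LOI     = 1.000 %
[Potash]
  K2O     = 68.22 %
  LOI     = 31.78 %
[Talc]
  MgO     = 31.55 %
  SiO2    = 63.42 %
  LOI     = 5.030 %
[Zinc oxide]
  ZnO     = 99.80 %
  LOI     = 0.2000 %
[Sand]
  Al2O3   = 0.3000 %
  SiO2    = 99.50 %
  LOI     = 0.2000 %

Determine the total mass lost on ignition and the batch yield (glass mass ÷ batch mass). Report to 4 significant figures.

Mid-chain values appear, rounded to 4 significant figures, when written out; every computation holds full float precision at every stage. Each reported result is rounded only once; all derived quantities, which include the totals, the yield, LOI, glass mass, six oxide percentages, are rebuilt in exact precision, exactly as shown in the problem or answer text, using the weight values per 1352 pbw of glass.
Each material's LOI contribution:
  Aluminium hydroxide: 108.2 × 0.3450 = 37.33 pbw
  TiO2: 101.6 × 0.01000 = 1.016 pbw
  Potash: 89.59 × 0.3178 = 28.47 pbw
  Talc: 42.99 × 0.05030 = 2.162 pbw
  Zinc oxide: 141.7 × 0.002000 = 0.2834 pbw
  Sand: 938.7 × 0.002000 = 1.877 pbw
Total LOI = 71.14 pbw
Glass = batch − LOI = 1423 − 71.14 = 1352 pbw

LOI loss = 71.14 pbw; glass = 1352 pbw; yield = 95.00%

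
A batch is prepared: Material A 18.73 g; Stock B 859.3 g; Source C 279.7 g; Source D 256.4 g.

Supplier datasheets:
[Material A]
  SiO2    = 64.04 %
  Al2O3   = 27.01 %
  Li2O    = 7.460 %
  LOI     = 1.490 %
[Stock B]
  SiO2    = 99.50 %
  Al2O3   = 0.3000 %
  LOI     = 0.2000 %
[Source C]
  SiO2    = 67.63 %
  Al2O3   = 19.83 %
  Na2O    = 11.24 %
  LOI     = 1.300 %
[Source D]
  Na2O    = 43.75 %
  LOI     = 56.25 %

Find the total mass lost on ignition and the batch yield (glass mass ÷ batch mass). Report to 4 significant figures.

LOI loss = 149.9 g; glass = 1264 g; yield = 89.40%

Intermediates appear with 4-significant-digit rounding when written out — the whole derivation runs at full float precision through the solve — every reported figure takes exactly one rounding; the derived quantities are recomputed starting from the weights for 1264 g of glass in full precision (glass mass, LOI, the four compositions, the yield, totals), as given in the question or the answer.
Each material's LOI contribution:
  Material A: 18.73 × 0.01490 = 0.2791 g
  Stock B: 859.3 × 0.002000 = 1.719 g
  Source C: 279.7 × 0.01300 = 3.636 g
  Source D: 256.4 × 0.5625 = 144.2 g
Total LOI = 149.9 g
Glass = batch − LOI = 1414 − 149.9 = 1264 g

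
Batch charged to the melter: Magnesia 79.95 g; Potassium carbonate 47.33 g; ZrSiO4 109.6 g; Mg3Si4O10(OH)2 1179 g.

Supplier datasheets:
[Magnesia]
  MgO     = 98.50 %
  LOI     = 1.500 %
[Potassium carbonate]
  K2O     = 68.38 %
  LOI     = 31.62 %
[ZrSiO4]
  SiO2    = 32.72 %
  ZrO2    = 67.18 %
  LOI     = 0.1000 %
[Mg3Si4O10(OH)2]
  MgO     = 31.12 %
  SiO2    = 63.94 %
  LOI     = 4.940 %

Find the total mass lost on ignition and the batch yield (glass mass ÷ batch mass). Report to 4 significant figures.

Working values are printed with 4-significant-digit rounding alongside each step — all internal work runs at exact precision in all steps; a single rounding completes every reported value; all derived quantities are computed from the weighed amounts on 1341 g of glass at full precision (the four compositions, net glass mass, totals, LOI, yield), as set out in question or answer.
Loss on ignition, line by line:
  Magnesia: 79.95 × 0.01500 = 1.199 g
  Potassium carbonate: 47.33 × 0.3162 = 14.97 g
  ZrSiO4: 109.6 × 0.001000 = 0.1096 g
  Mg3Si4O10(OH)2: 1179 × 0.04940 = 58.24 g
Total LOI = 74.52 g
Glass = batch − LOI = 1416 − 74.52 = 1341 g

LOI loss = 74.52 g; glass = 1341 g; yield = 94.74%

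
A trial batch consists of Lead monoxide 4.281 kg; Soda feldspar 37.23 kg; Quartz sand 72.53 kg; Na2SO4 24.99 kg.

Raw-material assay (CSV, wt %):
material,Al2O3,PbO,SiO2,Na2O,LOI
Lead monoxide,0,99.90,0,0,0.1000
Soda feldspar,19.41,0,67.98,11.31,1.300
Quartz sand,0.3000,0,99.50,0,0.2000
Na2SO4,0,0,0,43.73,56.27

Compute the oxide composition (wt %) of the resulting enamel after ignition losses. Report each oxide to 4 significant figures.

Values along the way are displayed, rounded to 4 significant digits, within the worked lines. The working math carries full float precision throughout; a single rounding finalizes each reported value — derived quantities, which include the totals, yield, the four compositions, ignition loss, glass mass, are carried in full precision, as they appear in the problem or the answer, from the batch weights at 124.3 kg of glass.
Oxide masses out of the charge:
  Al2O3: 37.23·0.1941 + 72.53·0.003000 = 7.444 kg
  PbO: 4.281·0.9990 = 4.277 kg
  SiO2: 37.23·0.6798 + 72.53·0.9950 = 97.48 kg
  Na2O: 37.23·0.1131 + 24.99·0.4373 = 15.14 kg
LOI: 4.281·0.001000 + 37.23·0.01300 + 72.53·0.002000 + 24.99·0.5627 = 14.70 kg
Net of LOI, the glass mass = 139.0 − 14.70 = 124.3 kg (consistent with Σ oxide mass)
percent by weight: oxide/glass ×100

Glass mass = 124.3 kg (batch 139.0 − LOI 14.70).
Composition: Al2O3 5.987%, PbO 3.440%, SiO2 78.40%, Na2O 12.18%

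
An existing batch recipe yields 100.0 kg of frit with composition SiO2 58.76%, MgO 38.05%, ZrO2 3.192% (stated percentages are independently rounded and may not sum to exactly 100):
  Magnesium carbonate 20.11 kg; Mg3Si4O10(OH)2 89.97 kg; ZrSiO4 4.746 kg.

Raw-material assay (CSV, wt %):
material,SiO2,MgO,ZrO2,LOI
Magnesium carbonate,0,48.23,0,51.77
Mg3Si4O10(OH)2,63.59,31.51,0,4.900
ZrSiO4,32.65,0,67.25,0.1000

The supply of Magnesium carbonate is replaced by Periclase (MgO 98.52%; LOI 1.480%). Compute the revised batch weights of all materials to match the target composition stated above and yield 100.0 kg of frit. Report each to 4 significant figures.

Revised batch per 100.0 kg frit:
  Periclase: 9.847 kg
  Mg3Si4O10(OH)2: 89.97 kg
  ZrSiO4: 4.746 kg
Total batch = 104.6 kg; LOI loss = 4.559 kg

All arithmetic keeps full precision at every stage; working values are displayed rounded to four significant figures when written out; each reported value includes exactly one rounding — all derived quantities, which include ignition loss, the yield, the three compositions, totals, net glass mass, are recomputed at full precision, as quoted within the question or the answer, from the weighed amounts on 100.0 kg of glass.
Oxide-by-oxide targets in 100.0 kg frit:
  SiO2: 58.76% × 100.0 = 58.76 kg
  MgO: 38.05% × 100.0 = 38.05 kg
  ZrO2: 3.192% × 100.0 = 3.192 kg
Oxide-by-oxide audit applying the batch weights above, under the basis named above (sums match the target masses modulo rounding of the values):
  SiO2: 89.97·0.6359 + 4.746·0.3265 = 58.76 kg (target 58.76 kg)
  MgO: 9.847·0.9852 + 89.97·0.3151 = 38.05 kg (target 38.05 kg)
  ZrO2: 4.746·0.6725 = 3.192 kg (target 3.192 kg)
Auditing the glass mass value: net batch after ignition = 100.0 kg (the targets, summed, come to 100.0 kg; stated basis 100.0 kg — rounding explains the deltas).
Adding the batch up: Σ batch = 104.6 kg; loss to ignition Σ batch·LOI = 4.559 kg; glass ÷ batch gives a yield of 95.64%.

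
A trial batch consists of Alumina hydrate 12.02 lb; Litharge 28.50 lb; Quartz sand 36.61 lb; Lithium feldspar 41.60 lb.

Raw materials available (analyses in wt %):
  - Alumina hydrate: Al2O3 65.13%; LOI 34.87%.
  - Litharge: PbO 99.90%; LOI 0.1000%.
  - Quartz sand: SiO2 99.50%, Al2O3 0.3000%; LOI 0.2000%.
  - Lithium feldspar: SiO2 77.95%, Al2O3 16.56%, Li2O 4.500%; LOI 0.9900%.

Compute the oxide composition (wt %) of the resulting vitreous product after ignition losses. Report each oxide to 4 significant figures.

Glass mass = 114.0 lb (batch 118.7 − LOI 4.705).
Composition: SiO2 60.39%, Al2O3 13.00%, Li2O 1.642%, PbO 24.97%

In-progress results are shown rounded off to 4 significant digits in the working. All internal work holds full precision at every stage; a single rounding completes every reported value. The derived quantities are carried from the batch weights for 114.0 lb of glass at exact precision (totals, ignition loss, the yield, net glass mass, the four compositions), as quoted within the problem or the answer.
Delivered oxide masses:
  SiO2: 36.61·0.9950 + 41.60·0.7795 = 68.85 lb
  Al2O3: 12.02·0.6513 + 36.61·0.003000 + 41.60·0.1656 = 14.83 lb
  Li2O: 41.60·0.04500 = 1.872 lb
  PbO: 28.50·0.9990 = 28.47 lb
LOI: 12.02·0.3487 + 28.50·0.001000 + 36.61·0.002000 + 41.60·0.009900 = 4.705 lb
The glass mass, total less LOI, = 118.7 − 4.705 = 114.0 lb (= Σ oxide masses)
wt %: oxide over glass, times 100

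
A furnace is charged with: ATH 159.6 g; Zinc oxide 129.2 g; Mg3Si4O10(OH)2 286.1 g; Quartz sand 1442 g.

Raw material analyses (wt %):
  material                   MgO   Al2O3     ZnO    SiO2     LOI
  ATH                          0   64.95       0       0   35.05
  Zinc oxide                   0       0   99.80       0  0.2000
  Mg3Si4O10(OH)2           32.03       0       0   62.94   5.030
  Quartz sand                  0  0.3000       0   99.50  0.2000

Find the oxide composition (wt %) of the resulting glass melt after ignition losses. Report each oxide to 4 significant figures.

All internal work carries exact precision in all steps. The intermediate values are printed rounded to 4 significant digits as written; a single rounding yields each reported value. All derived quantities are rebuilt in full precision (the yield, LOI, the four compositions, totals, glass mass) starting from the weights per 1943 g of glass exactly as printed in the question or the answer.
Oxide masses out of the charge:
  MgO: 286.1·0.3203 = 91.64 g
  Al2O3: 159.6·0.6495 + 1442·0.003000 = 108.0 g
  ZnO: 129.2·0.9980 = 128.9 g
  SiO2: 286.1·0.6294 + 1442·0.9950 = 1615 g
LOI: 159.6·0.3505 + 129.2·0.002000 + 286.1·0.05030 + 1442·0.002000 = 73.47 g
The glass mass, total less LOI, = 2017 − 73.47 = 1943 g (the oxide masses sum to this)
oxide / glass × 100 gives the wt %

Glass mass = 1943 g (batch 2017 − LOI 73.47).
Composition: MgO 4.715%, Al2O3 5.556%, ZnO 6.635%, SiO2 83.09%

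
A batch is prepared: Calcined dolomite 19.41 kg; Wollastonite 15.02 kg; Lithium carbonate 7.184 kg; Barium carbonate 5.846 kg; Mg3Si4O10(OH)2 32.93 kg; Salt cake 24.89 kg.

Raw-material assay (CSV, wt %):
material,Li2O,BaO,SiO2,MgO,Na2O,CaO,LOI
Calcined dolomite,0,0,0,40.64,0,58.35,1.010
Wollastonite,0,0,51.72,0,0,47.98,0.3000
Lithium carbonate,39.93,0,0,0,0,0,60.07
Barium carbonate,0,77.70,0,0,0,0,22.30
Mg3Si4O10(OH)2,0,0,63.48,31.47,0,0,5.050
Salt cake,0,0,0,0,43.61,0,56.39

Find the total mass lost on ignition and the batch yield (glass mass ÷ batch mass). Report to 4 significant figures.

LOI loss = 21.56 kg; glass = 83.72 kg; yield = 79.52%

Full float precision is maintained throughout. Mid-chain values appear rounded to four significant digits between the steps — every reported number takes a single rounding — the derived quantities, including LOI, six oxide percentages, glass mass, the yield, totals, are computed using the weight values on 83.72 kg of glass at full precision, precisely as stated by either problem or answer.
Each material's LOI contribution:
  Calcined dolomite: 19.41 × 0.01010 = 0.1960 kg
  Wollastonite: 15.02 × 0.003000 = 0.04506 kg
  Lithium carbonate: 7.184 × 0.6007 = 4.315 kg
  Barium carbonate: 5.846 × 0.2230 = 1.304 kg
  Mg3Si4O10(OH)2: 32.93 × 0.05050 = 1.663 kg
  Salt cake: 24.89 × 0.5639 = 14.04 kg
Total LOI = 21.56 kg
Glass = batch − LOI = 105.3 − 21.56 = 83.72 kg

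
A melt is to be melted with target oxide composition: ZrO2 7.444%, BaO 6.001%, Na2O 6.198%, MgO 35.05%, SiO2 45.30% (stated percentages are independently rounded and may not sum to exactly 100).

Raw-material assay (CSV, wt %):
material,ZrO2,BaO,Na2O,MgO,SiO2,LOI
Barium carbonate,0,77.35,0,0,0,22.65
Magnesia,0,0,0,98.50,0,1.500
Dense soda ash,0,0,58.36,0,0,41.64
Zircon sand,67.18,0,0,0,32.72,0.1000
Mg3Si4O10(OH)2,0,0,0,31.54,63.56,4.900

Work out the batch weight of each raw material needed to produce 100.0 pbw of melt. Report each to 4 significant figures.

Batch per 100.0 pbw melt:
  Barium carbonate: 7.758 pbw
  Magnesia: 14.59 pbw
  Dense soda ash: 10.62 pbw
  Zircon sand: 11.08 pbw
  Mg3Si4O10(OH)2: 65.57 pbw
Total batch = 109.6 pbw; LOI loss = 9.622 pbw; yield = 91.22%

In-progress results are shown, with 4-significant-figure rounding, across the worked steps — each numeric step holds exact precision through the solve — each reported result undergoes a single rounding. The derived quantities, including ignition loss, net glass mass, the yield, totals, the five compositions, are carried from the batch weights on 100.0 pbw of glass at full float precision, as quoted within question or answer.
Oxide-by-oxide targets in 100.0 pbw melt:
  ZrO2: 7.444% × 100.0 = 7.444 pbw
  BaO: 6.001% × 100.0 = 6.001 pbw
  Na2O: 6.198% × 100.0 = 6.198 pbw
  MgO: 35.05% × 100.0 = 35.05 pbw
  SiO2: 45.30% × 100.0 = 45.30 pbw
Per-oxide balance check with the batch weights as given, against the basis in use (oxide sums agree with the targets up to rounding of the answer):
  ZrO2: 11.08·0.6718 = 7.444 pbw (target 7.444 pbw)
  BaO: 7.758·0.7735 = 6.001 pbw (target 6.001 pbw)
  Na2O: 10.62·0.5836 = 6.198 pbw (target 6.198 pbw)
  MgO: 14.59·0.9850 + 65.57·0.3154 = 35.05 pbw (target 35.05 pbw)
  SiO2: 11.08·0.3272 + 65.57·0.6356 = 45.30 pbw (target 45.30 pbw)
Auditing the glass mass value: whole batch net of LOI = 100.0 pbw (per-oxide target masses sum to 99.99 pbw; stated basis 100.0 pbw — rounding explains the deltas).
Summing the batch: Σ batch = 109.6 pbw; Σ batch·LOI gives LOI loss = 9.622 pbw; as yield: glass ÷ batch → 91.22%.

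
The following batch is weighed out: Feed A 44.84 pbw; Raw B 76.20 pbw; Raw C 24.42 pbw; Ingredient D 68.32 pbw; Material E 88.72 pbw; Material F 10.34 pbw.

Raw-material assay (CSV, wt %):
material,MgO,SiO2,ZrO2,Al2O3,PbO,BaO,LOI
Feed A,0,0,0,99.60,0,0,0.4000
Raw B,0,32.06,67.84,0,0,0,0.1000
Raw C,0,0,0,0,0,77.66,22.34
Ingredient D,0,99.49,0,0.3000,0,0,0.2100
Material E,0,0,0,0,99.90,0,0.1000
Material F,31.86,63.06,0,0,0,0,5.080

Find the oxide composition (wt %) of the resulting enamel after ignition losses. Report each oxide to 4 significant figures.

Each numeric step runs at full float precision in every operation — rounding to 4 significant digits governs every in-between result as displayed. Every reported number is rounded once only. Derived quantities, which include totals, net glass mass, six oxide percentages, LOI, yield, are computed at full precision, precisely as stated by question or answer, from the batch weights per 306.4 pbw of glass.
Mass of each oxide from the mix:
  MgO: 10.34·0.3186 = 3.294 pbw
  SiO2: 76.20·0.3206 + 68.32·0.9949 + 10.34·0.6306 = 98.92 pbw
  ZrO2: 76.20·0.6784 = 51.69 pbw
  Al2O3: 44.84·0.9960 + 68.32·0.003000 = 44.87 pbw
  PbO: 88.72·0.9990 = 88.63 pbw
  BaO: 24.42·0.7766 = 18.96 pbw
LOI: 44.84·0.004000 + 76.20·0.001000 + 24.42·0.2234 + 68.32·0.002100 + 88.72·0.001000 + 10.34·0.05080 = 6.468 pbw
Net of LOI, the glass mass = 312.8 − 6.468 = 306.4 pbw (= the summed oxide contributions)
wt %: oxide over glass, times 100

Glass mass = 306.4 pbw (batch 312.8 − LOI 6.468).
Composition: MgO 1.075%, SiO2 32.29%, ZrO2 16.87%, Al2O3 14.64%, PbO 28.93%, BaO 6.190%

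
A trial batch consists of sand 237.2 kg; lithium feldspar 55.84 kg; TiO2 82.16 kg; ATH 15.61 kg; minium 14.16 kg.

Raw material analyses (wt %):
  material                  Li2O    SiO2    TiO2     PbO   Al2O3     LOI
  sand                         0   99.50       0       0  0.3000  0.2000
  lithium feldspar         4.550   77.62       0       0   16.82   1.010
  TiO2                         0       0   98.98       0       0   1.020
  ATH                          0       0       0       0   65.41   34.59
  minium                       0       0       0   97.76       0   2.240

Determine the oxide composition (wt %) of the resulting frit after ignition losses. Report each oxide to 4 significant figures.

Glass mass = 397.4 kg (batch 405.0 − LOI 7.593).
Composition: Li2O 0.6394%, SiO2 70.30%, TiO2 20.46%, PbO 3.484%, Al2O3 5.112%

In-progress results appear rounded to 4 significant digits on the page. All arithmetic keeps full precision through every step — every reported result undergoes a single rounding — derived quantities are computed in full float precision (net glass mass, ignition loss, the yield, five oxide percentages, totals) from the weighed amounts at 397.4 kg of glass, as given in either problem or answer.
What the batch supplies per oxide:
  Li2O: 55.84·0.04550 = 2.541 kg
  SiO2: 237.2·0.9950 + 55.84·0.7762 = 279.4 kg
  TiO2: 82.16·0.9898 = 81.32 kg
  PbO: 14.16·0.9776 = 13.84 kg
  Al2O3: 237.2·0.003000 + 55.84·0.1682 + 15.61·0.6541 = 20.31 kg
LOI: 237.2·0.002000 + 55.84·0.01010 + 82.16·0.01020 + 15.61·0.3459 + 14.16·0.02240 = 7.593 kg
Resulting glass, batch − LOI: 405.0 − 7.593 = 397.4 kg (equal to the oxide-mass sum)
wt % = oxide mass / glass mass × 100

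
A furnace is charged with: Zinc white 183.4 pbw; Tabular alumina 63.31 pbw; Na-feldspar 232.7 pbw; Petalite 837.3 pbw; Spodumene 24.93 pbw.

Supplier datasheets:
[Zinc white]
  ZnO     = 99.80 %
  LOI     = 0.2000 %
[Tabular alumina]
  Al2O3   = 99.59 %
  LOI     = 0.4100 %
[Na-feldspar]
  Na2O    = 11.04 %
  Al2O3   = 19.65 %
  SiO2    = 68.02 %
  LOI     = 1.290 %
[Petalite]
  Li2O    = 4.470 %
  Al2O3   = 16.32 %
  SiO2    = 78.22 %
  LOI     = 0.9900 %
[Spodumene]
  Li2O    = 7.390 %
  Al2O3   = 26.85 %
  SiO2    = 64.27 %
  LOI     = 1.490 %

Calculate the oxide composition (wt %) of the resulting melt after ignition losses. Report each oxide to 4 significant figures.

All arithmetic maintains full float precision end to end; rounding to four significant digits extends to every intermediate as displayed. Exactly one rounding lands on every reported figure. The derived quantities (the five compositions, the totals, LOI, glass mass, the yield) are computed from the batch weights for 1329 pbw of glass in full float precision as written in the question or the answer.
Oxide masses out of the charge:
  Li2O: 837.3·0.04470 + 24.93·0.07390 = 39.27 pbw
  ZnO: 183.4·0.9980 = 183.0 pbw
  Na2O: 232.7·0.1104 = 25.69 pbw
  Al2O3: 63.31·0.9959 + 232.7·0.1965 + 837.3·0.1632 + 24.93·0.2685 = 252.1 pbw
  SiO2: 232.7·0.6802 + 837.3·0.7822 + 24.93·0.6427 = 829.2 pbw
LOI: 183.4·0.002000 + 63.31·0.004100 + 232.7·0.01290 + 837.3·0.009900 + 24.93·0.01490 = 12.29 pbw
Resulting glass, batch − LOI: 1342 − 12.29 = 1329 pbw (= the summed oxide contributions)
each wt % is 100 × oxide ÷ glass

Glass mass = 1329 pbw (batch 1342 − LOI 12.29).
Composition: Li2O 2.954%, ZnO 13.77%, Na2O 1.933%, Al2O3 18.97%, SiO2 62.38%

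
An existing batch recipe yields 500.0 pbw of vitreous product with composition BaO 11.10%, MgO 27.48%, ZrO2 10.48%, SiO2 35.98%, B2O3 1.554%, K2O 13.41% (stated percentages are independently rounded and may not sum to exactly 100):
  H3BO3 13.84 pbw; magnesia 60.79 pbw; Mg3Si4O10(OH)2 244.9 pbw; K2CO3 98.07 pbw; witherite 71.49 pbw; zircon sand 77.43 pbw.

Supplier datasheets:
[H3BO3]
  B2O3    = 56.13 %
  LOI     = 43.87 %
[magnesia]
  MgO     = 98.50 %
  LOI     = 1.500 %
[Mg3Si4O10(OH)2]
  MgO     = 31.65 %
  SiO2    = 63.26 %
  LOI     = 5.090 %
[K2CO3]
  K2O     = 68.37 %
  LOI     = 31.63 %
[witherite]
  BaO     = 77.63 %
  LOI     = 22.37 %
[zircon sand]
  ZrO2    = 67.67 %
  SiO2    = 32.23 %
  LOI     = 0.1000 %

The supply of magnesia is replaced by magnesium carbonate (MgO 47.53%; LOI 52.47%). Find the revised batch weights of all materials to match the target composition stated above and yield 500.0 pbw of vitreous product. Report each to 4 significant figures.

Revised batch per 500.0 pbw vitreous product:
  H3BO3: 13.84 pbw
  magnesium carbonate: 126.0 pbw
  Mg3Si4O10(OH)2: 244.9 pbw
  K2CO3: 98.07 pbw
  witherite: 71.49 pbw
  zircon sand: 77.43 pbw
Total batch = 631.7 pbw; LOI loss = 131.7 pbw

The intermediate values appear rounded to four significant figures alongside each step; the working math holds exact precision through every step — every reported result takes a single rounding; all derived quantities (the yield, the six compositions, totals, LOI, net glass mass) are re-derived from the batch weights on 500.0 pbw of glass in full precision exactly as printed in the question or the answer.
Target oxide masses per 500.0 pbw vitreous product:
  BaO: 11.10% × 500.0 = 55.50 pbw
  MgO: 27.48% × 500.0 = 137.4 pbw
  ZrO2: 10.48% × 500.0 = 52.40 pbw
  SiO2: 35.98% × 500.0 = 179.9 pbw
  B2O3: 1.554% × 500.0 = 7.770 pbw
  K2O: 13.41% × 500.0 = 67.05 pbw
Verifying the oxide balance per the reported batch figures, per the basis as stated (sums match the target masses once rounding is allowed for):
  BaO: 71.49·0.7763 = 55.50 pbw (target 55.50 pbw)
  MgO: 126.0·0.4753 + 244.9·0.3165 = 137.4 pbw (target 137.4 pbw)
  ZrO2: 77.43·0.6767 = 52.40 pbw (target 52.40 pbw)
  SiO2: 244.9·0.6326 + 77.43·0.3223 = 179.9 pbw (target 179.9 pbw)
  B2O3: 13.84·0.5613 = 7.768 pbw (target 7.770 pbw)
  K2O: 98.07·0.6837 = 67.05 pbw (target 67.05 pbw)
Consistency of the glass mass: batch Σ − ignition loss = 500.0 pbw (the Σ of target masses is 500.0 pbw; stated basis 500.0 pbw — a pure rounding effect).
Adding the batch up: Σ batch = 631.7 pbw; Σ batch·LOI gives LOI loss = 131.7 pbw; yield = glass ÷ total batch = 79.15%.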